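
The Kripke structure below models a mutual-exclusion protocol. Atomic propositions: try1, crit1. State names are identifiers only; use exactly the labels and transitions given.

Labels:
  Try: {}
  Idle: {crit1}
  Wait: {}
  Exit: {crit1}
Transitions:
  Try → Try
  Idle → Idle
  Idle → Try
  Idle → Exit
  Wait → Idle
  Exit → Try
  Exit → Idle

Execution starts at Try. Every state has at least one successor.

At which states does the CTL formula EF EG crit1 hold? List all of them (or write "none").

{Idle, Wait, Exit}

States satisfying EG crit1: {Idle, Exit}.
States satisfying EF EG crit1: {Idle, Wait, Exit}.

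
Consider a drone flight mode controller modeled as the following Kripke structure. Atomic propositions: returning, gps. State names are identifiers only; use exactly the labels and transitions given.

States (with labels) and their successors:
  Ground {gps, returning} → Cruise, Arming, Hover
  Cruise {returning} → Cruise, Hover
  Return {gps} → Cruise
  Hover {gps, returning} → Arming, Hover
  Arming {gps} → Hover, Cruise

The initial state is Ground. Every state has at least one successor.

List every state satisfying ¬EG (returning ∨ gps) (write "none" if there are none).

States satisfying returning ∨ gps: {Ground, Cruise, Return, Hover, Arming}.
States satisfying EG (returning ∨ gps): {Ground, Cruise, Return, Hover, Arming}.
States satisfying ¬EG (returning ∨ gps): ∅.

none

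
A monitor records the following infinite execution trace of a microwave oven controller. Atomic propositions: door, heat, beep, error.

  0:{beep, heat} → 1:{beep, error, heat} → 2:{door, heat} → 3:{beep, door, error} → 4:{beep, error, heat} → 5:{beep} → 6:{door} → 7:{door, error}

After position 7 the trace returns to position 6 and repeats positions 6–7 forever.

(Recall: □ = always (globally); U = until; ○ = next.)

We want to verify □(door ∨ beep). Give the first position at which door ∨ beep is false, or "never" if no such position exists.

never

door ∨ beep holds at every position 0..7, and those are all the positions the trace ever visits, so the invariant □(door ∨ beep) is never violated.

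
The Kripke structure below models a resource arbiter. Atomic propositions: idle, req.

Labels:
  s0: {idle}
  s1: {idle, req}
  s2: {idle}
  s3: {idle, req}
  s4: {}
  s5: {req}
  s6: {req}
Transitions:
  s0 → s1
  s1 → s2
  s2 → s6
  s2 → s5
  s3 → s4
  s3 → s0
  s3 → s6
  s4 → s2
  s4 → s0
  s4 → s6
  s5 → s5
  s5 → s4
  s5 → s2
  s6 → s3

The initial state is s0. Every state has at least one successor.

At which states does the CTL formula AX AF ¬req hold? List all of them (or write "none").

{s0, s1}

States satisfying AF ¬req: {s0, s1, s2, s4}.
States satisfying AX AF ¬req: {s0, s1}.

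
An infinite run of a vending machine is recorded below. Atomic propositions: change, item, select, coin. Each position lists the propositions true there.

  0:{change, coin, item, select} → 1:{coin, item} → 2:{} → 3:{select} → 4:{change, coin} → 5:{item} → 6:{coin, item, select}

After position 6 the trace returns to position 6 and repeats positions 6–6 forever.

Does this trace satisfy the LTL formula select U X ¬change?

Holds

Walking from position 0: X ¬change first holds at position 0, and select holds at every earlier position along the way, so select U X ¬change holds.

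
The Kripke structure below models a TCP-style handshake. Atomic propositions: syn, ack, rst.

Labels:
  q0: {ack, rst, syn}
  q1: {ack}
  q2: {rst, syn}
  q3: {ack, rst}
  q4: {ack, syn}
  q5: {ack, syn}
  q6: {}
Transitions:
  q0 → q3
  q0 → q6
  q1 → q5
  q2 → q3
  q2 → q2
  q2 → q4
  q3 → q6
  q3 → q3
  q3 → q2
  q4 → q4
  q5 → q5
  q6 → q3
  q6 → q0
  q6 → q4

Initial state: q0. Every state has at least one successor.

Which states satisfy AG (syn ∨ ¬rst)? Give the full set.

{q1, q4, q5}

States satisfying syn ∨ ¬rst: {q0, q1, q2, q4, q5, q6}.
States satisfying AG (syn ∨ ¬rst): {q1, q4, q5}.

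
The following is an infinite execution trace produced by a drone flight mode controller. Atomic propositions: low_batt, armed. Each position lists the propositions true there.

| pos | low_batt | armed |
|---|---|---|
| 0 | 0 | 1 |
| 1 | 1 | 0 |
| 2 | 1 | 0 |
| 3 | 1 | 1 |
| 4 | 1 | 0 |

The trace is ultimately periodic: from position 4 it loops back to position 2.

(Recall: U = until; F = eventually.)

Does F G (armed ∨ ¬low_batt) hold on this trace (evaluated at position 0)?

G (armed ∨ ¬low_batt) is false at every position 0..4, so it never becomes true and F G (armed ∨ ¬low_batt) fails.

Does not hold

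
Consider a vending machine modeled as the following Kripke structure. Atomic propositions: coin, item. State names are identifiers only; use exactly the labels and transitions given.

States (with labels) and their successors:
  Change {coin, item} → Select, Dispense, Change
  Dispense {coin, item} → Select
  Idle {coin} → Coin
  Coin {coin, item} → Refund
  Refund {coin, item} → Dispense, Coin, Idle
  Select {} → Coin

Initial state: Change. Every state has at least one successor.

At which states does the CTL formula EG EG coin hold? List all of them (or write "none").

States satisfying EG coin: {Change, Idle, Coin, Refund}.
States satisfying EG EG coin: {Change, Idle, Coin, Refund}.

{Change, Idle, Coin, Refund}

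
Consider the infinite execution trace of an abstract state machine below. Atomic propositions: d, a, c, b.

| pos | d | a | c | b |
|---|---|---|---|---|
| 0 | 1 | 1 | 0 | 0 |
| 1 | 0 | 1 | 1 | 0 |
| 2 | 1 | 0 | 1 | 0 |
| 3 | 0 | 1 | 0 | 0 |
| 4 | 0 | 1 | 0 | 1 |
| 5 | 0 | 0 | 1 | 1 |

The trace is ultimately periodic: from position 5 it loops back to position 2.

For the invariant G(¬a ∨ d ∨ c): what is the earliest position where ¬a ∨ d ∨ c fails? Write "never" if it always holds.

3

Check ¬a ∨ d ∨ c at each position in order: 0 ✓, 1 ✓, 2 ✓.
At position 3 the labels are {a}, so ¬a ∨ d ∨ c is false there. This is the first violation.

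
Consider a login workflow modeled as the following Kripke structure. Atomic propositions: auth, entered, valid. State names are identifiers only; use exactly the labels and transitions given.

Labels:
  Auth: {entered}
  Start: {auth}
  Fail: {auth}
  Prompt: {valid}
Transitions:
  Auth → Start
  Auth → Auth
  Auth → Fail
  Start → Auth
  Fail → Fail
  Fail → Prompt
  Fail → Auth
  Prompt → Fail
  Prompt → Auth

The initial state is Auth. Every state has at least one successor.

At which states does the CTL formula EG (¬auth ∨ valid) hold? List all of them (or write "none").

{Auth, Prompt}

States satisfying ¬auth ∨ valid: {Auth, Prompt}.
States satisfying EG (¬auth ∨ valid): {Auth, Prompt}.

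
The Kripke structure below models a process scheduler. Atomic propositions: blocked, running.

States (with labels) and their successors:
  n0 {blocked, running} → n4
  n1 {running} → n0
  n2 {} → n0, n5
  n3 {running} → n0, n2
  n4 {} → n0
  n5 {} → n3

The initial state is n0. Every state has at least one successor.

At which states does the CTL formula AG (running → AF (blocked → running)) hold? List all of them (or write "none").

{n0, n1, n2, n3, n4, n5}

States satisfying running → AF (blocked → running): {n0, n1, n2, n3, n4, n5}.
States satisfying AG (running → AF (blocked → running)): {n0, n1, n2, n3, n4, n5}.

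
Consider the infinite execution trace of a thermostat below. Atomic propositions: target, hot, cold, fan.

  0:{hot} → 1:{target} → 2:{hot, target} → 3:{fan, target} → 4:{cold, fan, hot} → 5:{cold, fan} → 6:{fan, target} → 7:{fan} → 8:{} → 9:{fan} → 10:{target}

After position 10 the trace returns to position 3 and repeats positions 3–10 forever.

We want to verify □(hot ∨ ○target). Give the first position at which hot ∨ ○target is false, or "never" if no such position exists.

Check hot ∨ ○target at each position in order: 0 ✓, 1 ✓, 2 ✓.
At position 3 the labels are {fan, target} and the next position 4 has {cold, fan, hot}, so hot ∨ ○target is false there. This is the first violation.

3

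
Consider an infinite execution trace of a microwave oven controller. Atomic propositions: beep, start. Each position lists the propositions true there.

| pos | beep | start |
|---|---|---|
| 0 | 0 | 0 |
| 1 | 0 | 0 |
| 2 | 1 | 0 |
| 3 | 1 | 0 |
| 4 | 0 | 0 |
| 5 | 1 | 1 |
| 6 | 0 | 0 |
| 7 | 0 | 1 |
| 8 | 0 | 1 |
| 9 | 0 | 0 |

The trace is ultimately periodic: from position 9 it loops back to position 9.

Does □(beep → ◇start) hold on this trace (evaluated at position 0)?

Yes

beep → ◇start holds at every position 0..9, and those are all positions ever visited, so □(beep → ◇start) holds.
Positions where beep holds: 2, 3, 5.
Check ◇start at each: 2→ok, 3→ok, 5→ok.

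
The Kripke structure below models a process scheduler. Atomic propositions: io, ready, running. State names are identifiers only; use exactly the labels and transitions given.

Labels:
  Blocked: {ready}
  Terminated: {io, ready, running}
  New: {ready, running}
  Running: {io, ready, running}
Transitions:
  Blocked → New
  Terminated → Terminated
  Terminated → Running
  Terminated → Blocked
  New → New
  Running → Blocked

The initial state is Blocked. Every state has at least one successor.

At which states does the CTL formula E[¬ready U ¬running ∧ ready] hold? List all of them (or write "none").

States satisfying ¬ready: ∅.
States satisfying ¬running ∧ ready: {Blocked}.
States satisfying E[¬ready U ¬running ∧ ready]: {Blocked}.

{Blocked}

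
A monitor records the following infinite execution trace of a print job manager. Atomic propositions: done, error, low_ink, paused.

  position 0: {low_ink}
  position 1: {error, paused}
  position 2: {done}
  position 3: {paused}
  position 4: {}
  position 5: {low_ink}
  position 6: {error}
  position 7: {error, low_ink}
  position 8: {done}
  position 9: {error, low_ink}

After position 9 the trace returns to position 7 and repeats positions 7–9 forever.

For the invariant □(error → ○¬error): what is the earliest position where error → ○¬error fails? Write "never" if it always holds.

Check error → ○¬error at each position in order: 0 ✓, 1 ✓, 2 ✓, 3 ✓, 4 ✓, 5 ✓.
At position 6 the labels are {error} and the next position 7 has {error, low_ink}, so error → ○¬error is false there. This is the first violation.

6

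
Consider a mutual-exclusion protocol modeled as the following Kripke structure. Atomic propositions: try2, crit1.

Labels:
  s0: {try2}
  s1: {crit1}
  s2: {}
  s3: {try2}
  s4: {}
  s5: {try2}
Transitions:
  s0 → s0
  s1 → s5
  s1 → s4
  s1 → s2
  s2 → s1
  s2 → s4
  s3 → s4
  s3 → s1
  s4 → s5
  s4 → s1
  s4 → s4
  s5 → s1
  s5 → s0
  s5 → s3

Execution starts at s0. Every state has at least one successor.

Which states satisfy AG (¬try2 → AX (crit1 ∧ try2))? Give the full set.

{s0}

States satisfying ¬try2 → AX (crit1 ∧ try2): {s0, s3, s5}.
States satisfying AG (¬try2 → AX (crit1 ∧ try2)): {s0}.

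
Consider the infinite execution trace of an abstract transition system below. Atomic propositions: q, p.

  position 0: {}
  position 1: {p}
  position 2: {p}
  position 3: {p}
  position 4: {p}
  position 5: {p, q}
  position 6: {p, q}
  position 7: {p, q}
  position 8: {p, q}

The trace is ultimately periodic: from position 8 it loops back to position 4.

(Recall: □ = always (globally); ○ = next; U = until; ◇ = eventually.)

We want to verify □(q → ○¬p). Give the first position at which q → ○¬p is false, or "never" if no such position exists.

5

Check q → ○¬p at each position in order: 0 ✓, 1 ✓, 2 ✓, 3 ✓, 4 ✓.
At position 5 the labels are {p, q} and the next position 6 has {p, q}, so q → ○¬p is false there. This is the first violation.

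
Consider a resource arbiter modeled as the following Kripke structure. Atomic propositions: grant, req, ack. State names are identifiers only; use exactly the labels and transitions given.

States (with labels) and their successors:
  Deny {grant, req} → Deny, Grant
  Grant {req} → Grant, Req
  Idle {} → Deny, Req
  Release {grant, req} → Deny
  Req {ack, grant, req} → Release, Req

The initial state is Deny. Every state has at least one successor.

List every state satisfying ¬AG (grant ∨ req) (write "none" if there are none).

{Idle}

States satisfying grant ∨ req: {Deny, Grant, Release, Req}.
States satisfying AG (grant ∨ req): {Deny, Grant, Release, Req}.
States satisfying ¬AG (grant ∨ req): {Idle}.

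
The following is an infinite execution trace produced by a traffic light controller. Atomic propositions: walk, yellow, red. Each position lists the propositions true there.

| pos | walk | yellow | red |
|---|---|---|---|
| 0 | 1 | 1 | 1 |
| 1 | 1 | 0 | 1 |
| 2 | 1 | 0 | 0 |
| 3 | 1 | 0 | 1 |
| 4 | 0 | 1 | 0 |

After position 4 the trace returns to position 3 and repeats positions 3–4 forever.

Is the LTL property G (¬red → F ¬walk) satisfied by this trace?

¬red → F ¬walk holds at every position 0..4, and those are all positions ever visited, so G (¬red → F ¬walk) holds.
Positions where ¬red holds: 2, 4.
Check F ¬walk at each: 2→ok, 4→ok.

Satisfied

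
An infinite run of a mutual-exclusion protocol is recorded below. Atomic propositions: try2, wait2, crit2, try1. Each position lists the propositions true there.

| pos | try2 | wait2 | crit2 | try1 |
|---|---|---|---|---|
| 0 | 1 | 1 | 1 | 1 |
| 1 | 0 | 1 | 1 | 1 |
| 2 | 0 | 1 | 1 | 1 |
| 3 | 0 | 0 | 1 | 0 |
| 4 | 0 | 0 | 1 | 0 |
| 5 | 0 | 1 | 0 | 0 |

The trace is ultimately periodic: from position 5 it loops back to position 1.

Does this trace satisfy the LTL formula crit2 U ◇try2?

Walking from position 0: ◇try2 first holds at position 0, and crit2 holds at every earlier position along the way, so crit2 U ◇try2 holds.

Yes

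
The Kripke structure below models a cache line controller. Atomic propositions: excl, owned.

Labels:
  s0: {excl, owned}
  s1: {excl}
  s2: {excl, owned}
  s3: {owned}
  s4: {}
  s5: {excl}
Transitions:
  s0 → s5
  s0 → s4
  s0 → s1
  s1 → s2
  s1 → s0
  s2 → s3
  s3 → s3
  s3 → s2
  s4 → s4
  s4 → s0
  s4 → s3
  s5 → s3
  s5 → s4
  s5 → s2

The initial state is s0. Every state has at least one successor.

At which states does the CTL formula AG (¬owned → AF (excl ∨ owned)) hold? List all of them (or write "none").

States satisfying ¬owned → AF (excl ∨ owned): {s0, s1, s2, s3, s5}.
States satisfying AG (¬owned → AF (excl ∨ owned)): {s2, s3}.

{s2, s3}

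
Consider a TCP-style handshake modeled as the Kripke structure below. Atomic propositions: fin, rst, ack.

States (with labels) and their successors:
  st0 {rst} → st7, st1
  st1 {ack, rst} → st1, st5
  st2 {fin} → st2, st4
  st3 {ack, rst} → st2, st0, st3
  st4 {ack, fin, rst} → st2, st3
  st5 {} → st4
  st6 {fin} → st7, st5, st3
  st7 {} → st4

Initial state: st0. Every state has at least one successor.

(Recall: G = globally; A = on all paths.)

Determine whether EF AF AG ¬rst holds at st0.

States satisfying AF AG ¬rst: ∅.
States satisfying EF AF AG ¬rst: ∅.
No suitable path/successor from st0 witnesses the formula.
st0 ∉ Sat(EF AF AG ¬rst).

Violated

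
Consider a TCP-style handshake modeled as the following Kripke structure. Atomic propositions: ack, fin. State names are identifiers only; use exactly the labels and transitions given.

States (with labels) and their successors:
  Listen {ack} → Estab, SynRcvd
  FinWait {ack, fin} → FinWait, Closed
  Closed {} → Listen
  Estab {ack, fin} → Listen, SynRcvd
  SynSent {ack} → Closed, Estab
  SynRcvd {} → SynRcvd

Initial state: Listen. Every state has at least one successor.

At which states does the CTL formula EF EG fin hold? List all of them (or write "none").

{FinWait}

States satisfying EG fin: {FinWait}.
States satisfying EF EG fin: {FinWait}.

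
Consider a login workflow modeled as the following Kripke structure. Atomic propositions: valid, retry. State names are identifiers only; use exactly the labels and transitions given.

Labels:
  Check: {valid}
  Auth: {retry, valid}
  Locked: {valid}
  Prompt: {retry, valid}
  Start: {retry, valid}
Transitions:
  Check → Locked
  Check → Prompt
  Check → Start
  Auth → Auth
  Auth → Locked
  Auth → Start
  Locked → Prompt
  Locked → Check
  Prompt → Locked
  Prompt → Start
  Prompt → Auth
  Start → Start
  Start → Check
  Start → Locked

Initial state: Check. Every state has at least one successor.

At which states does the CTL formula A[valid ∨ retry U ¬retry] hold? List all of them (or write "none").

{Check, Locked}

States satisfying valid ∨ retry: {Check, Auth, Locked, Prompt, Start}.
States satisfying ¬retry: {Check, Locked}.
States satisfying A[valid ∨ retry U ¬retry]: {Check, Locked}.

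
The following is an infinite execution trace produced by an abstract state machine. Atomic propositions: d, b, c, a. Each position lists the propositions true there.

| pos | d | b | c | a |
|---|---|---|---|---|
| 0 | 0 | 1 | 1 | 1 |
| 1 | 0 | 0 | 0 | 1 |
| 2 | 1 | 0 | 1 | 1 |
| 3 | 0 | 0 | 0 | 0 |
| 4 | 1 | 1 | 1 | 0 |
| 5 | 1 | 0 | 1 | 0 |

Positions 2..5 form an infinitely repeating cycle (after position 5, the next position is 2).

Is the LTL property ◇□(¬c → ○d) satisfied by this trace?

Yes

□(¬c → ○d) holds at position 0, which is reachable from 0, so ◇□(¬c → ○d) holds.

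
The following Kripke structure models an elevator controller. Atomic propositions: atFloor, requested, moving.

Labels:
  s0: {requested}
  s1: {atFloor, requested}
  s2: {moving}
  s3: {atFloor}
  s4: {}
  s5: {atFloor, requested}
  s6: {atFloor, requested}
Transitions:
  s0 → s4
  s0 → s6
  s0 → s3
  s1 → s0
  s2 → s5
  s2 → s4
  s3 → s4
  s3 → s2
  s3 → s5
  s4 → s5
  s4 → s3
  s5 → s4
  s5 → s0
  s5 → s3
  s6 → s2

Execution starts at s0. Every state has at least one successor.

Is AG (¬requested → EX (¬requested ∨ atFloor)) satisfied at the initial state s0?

States satisfying ¬requested → EX (¬requested ∨ atFloor): {s0, s1, s2, s3, s4, s5, s6}.
States satisfying AG (¬requested → EX (¬requested ∨ atFloor)): {s0, s1, s2, s3, s4, s5, s6}.
Every state reachable from s0 satisfies ¬requested → EX (¬requested ∨ atFloor).
s0 ∈ Sat(AG (¬requested → EX (¬requested ∨ atFloor))).

Yes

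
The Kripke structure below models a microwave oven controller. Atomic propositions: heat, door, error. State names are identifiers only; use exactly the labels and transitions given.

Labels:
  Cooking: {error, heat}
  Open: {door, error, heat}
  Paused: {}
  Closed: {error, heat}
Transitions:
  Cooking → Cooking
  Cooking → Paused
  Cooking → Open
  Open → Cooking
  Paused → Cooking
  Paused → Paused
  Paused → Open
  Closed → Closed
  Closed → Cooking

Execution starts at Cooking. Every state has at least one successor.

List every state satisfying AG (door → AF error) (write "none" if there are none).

States satisfying door → AF error: {Cooking, Open, Paused, Closed}.
States satisfying AG (door → AF error): {Cooking, Open, Paused, Closed}.

{Cooking, Open, Paused, Closed}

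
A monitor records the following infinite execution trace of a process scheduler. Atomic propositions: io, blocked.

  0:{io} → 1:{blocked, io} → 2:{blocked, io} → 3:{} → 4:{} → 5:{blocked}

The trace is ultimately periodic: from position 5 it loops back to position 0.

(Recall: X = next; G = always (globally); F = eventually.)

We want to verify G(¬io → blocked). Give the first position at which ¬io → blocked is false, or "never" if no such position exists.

Check ¬io → blocked at each position in order: 0 ✓, 1 ✓, 2 ✓.
At position 3 the labels are {}, so ¬io → blocked is false there. This is the first violation.

3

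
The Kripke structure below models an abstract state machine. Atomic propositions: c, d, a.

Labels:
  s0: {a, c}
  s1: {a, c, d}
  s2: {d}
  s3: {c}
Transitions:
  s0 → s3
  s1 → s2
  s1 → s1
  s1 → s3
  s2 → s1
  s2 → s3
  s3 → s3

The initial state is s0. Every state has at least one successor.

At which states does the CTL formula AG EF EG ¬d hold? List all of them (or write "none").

{s0, s1, s2, s3}

States satisfying EF EG ¬d: {s0, s1, s2, s3}.
States satisfying AG EF EG ¬d: {s0, s1, s2, s3}.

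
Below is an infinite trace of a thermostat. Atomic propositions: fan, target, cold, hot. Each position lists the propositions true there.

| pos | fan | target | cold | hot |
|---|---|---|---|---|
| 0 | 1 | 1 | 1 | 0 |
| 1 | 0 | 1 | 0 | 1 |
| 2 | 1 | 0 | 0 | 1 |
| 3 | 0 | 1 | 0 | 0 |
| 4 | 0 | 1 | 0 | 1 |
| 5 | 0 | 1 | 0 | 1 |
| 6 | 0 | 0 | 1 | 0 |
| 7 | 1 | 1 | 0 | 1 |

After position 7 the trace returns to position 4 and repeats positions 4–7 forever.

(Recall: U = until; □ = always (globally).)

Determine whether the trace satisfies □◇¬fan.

◇¬fan holds at every position 0..7, and those are all positions ever visited, so □◇¬fan holds.

Yes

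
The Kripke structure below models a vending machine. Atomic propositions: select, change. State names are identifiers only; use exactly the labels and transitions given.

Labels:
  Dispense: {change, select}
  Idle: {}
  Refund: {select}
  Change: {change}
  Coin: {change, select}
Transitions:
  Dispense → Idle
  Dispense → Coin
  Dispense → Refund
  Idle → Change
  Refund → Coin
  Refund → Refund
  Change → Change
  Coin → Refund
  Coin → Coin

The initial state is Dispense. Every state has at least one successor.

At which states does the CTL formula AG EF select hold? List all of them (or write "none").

States satisfying EF select: {Dispense, Refund, Coin}.
States satisfying AG EF select: {Refund, Coin}.

{Refund, Coin}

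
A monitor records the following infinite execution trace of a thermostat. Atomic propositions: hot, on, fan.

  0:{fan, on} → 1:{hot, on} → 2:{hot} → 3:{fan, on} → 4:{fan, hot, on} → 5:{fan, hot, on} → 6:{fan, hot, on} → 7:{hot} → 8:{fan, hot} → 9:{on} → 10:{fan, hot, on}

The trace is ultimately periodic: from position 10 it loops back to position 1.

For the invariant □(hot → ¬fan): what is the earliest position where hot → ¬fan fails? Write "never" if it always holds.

Check hot → ¬fan at each position in order: 0 ✓, 1 ✓, 2 ✓, 3 ✓.
At position 4 the labels are {fan, hot, on}, so hot → ¬fan is false there. This is the first violation.

4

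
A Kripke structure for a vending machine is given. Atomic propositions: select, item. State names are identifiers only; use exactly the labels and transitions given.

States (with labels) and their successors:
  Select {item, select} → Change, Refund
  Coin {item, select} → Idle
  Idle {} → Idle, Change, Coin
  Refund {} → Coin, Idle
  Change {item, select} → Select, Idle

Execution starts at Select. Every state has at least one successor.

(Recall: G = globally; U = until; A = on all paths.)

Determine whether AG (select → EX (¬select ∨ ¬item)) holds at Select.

Yes

States satisfying select → EX (¬select ∨ ¬item): {Select, Coin, Idle, Refund, Change}.
States satisfying AG (select → EX (¬select ∨ ¬item)): {Select, Coin, Idle, Refund, Change}.
Every state reachable from Select satisfies select → EX (¬select ∨ ¬item).
Select ∈ Sat(AG (select → EX (¬select ∨ ¬item))).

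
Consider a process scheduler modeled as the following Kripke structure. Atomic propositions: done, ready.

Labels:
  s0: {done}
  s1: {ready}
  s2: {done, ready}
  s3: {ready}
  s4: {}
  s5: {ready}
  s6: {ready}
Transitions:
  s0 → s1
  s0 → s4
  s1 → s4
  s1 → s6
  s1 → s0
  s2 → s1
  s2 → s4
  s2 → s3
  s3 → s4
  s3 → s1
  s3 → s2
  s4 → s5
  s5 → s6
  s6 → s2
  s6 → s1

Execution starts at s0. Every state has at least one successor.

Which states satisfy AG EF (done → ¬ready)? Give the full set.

{s0, s1, s2, s3, s4, s5, s6}

States satisfying EF (done → ¬ready): {s0, s1, s2, s3, s4, s5, s6}.
States satisfying AG EF (done → ¬ready): {s0, s1, s2, s3, s4, s5, s6}.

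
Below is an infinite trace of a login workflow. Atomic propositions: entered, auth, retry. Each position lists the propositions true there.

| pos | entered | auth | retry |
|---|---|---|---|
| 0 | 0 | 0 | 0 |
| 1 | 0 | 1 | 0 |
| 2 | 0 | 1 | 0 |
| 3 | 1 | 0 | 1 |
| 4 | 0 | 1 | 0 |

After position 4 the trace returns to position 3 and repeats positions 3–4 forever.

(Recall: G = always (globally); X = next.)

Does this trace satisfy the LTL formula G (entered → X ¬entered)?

Holds

entered → X ¬entered holds at every position 0..4, and those are all positions ever visited, so G (entered → X ¬entered) holds.
Positions where entered holds: 3.
Check X ¬entered at each: 3→ok.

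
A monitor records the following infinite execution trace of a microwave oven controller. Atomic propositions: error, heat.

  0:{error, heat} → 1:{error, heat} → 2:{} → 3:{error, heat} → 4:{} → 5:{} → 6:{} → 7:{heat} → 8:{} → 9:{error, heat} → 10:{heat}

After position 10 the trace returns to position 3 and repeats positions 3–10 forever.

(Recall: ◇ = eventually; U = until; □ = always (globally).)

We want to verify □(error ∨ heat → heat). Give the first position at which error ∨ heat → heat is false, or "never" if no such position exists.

error ∨ heat → heat holds at every position 0..10, and those are all the positions the trace ever visits, so the invariant □(error ∨ heat → heat) is never violated.

never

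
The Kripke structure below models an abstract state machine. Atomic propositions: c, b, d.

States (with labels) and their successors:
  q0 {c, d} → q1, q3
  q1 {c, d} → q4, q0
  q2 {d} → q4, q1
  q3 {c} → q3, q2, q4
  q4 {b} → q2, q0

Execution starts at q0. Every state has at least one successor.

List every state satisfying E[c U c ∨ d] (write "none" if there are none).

{q0, q1, q2, q3}

States satisfying c: {q0, q1, q3}.
States satisfying c ∨ d: {q0, q1, q2, q3}.
States satisfying E[c U c ∨ d]: {q0, q1, q2, q3}.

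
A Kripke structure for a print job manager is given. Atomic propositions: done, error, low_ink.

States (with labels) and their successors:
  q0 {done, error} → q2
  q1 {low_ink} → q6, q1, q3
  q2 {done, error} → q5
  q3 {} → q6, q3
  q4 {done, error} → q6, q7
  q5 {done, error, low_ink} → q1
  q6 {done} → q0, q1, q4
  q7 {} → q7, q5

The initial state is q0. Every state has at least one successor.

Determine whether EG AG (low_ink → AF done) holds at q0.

Violated

States satisfying AG (low_ink → AF done): ∅.
States satisfying EG AG (low_ink → AF done): ∅.
No suitable path/successor from q0 witnesses the formula.
q0 ∉ Sat(EG AG (low_ink → AF done)).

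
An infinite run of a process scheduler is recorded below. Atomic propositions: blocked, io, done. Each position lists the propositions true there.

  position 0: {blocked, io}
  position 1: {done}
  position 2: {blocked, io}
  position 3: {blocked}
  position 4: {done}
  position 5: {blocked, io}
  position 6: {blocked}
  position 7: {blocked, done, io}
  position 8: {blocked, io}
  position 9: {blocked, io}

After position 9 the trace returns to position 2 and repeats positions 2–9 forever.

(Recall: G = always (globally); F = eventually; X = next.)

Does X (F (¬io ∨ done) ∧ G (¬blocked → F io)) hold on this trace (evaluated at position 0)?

The position after 0 is 1; F (¬io ∨ done) ∧ G (¬blocked → F io) is true there.

Holds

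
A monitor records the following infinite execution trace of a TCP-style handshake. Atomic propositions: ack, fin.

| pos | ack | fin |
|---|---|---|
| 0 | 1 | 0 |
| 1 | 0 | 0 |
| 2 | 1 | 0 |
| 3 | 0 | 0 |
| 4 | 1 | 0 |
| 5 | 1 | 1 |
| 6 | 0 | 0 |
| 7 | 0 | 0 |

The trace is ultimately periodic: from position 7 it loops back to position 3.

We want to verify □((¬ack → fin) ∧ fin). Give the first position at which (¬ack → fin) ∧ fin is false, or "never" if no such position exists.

At position 0 the labels are {ack}, so (¬ack → fin) ∧ fin is false there. This is the first violation.

0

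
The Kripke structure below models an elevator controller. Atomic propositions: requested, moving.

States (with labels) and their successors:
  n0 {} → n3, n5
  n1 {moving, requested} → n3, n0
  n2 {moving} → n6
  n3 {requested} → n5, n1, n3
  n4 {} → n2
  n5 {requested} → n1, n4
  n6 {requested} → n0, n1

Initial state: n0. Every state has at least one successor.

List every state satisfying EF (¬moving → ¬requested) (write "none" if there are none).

States satisfying ¬moving → ¬requested: {n0, n1, n2, n4}.
States satisfying EF (¬moving → ¬requested): {n0, n1, n2, n3, n4, n5, n6}.

{n0, n1, n2, n3, n4, n5, n6}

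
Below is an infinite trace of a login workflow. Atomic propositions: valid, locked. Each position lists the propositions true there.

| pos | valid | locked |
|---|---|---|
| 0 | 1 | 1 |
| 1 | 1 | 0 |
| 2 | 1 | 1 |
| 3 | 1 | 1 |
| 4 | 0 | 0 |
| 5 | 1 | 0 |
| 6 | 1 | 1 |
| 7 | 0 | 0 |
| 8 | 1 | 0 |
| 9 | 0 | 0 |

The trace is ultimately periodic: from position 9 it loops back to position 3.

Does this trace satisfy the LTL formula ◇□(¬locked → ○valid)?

No

□(¬locked → ○valid) is false at every position 0..9, so it never becomes true and ◇□(¬locked → ○valid) fails.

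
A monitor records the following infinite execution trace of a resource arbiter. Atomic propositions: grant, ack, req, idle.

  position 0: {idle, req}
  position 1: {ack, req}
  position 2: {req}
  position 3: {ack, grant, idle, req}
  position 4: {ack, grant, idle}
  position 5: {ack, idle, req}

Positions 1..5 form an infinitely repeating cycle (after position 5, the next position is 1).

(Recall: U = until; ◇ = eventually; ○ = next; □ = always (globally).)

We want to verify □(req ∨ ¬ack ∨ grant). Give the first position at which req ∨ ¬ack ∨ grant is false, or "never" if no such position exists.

req ∨ ¬ack ∨ grant holds at every position 0..5, and those are all the positions the trace ever visits, so the invariant □(req ∨ ¬ack ∨ grant) is never violated.

never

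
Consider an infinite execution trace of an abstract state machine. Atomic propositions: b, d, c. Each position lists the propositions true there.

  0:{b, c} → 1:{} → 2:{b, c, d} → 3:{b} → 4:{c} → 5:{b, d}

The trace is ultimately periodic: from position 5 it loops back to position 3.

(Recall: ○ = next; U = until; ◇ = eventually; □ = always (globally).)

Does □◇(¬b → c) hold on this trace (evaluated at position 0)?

◇(¬b → c) holds at every position 0..5, and those are all positions ever visited, so □◇(¬b → c) holds.

Yes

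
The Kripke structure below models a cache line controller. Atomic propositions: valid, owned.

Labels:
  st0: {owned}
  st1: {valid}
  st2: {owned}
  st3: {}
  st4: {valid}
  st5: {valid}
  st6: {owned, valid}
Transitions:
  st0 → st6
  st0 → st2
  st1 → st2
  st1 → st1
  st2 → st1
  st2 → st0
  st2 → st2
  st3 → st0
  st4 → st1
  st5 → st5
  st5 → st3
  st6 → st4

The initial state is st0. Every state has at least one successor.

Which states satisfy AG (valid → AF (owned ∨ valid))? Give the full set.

States satisfying valid → AF (owned ∨ valid): {st0, st1, st2, st3, st4, st5, st6}.
States satisfying AG (valid → AF (owned ∨ valid)): {st0, st1, st2, st3, st4, st5, st6}.

{st0, st1, st2, st3, st4, st5, st6}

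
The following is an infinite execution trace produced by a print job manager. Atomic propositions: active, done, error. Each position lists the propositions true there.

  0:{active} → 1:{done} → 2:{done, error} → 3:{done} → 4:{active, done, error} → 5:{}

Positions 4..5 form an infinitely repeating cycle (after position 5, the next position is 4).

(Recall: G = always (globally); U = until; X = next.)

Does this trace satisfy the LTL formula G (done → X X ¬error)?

Violated

done → X X ¬error must hold at every position from 0 onward. It fails at position 2, so G (done → X X ¬error) is false.
Positions where done holds: 1, 2, 3, 4.
Check X X ¬error at each: 1→ok, 2→fails, 3→ok, 4→fails.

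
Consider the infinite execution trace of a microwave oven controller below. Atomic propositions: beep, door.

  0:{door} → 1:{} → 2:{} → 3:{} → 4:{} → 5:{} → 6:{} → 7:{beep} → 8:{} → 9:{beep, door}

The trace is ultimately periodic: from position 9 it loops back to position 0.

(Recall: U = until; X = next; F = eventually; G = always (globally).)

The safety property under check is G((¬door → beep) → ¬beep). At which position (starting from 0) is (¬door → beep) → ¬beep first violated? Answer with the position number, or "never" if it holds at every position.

Check (¬door → beep) → ¬beep at each position in order: 0 ✓, 1 ✓, 2 ✓, 3 ✓, 4 ✓, 5 ✓, 6 ✓.
At position 7 the labels are {beep}, so (¬door → beep) → ¬beep is false there. This is the first violation.

7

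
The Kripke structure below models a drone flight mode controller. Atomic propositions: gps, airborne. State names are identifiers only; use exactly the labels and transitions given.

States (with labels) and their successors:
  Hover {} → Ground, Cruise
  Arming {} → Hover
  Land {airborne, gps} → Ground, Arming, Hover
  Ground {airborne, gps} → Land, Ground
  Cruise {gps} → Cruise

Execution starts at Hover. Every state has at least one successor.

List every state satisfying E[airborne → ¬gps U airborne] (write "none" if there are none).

States satisfying airborne → ¬gps: {Hover, Arming, Cruise}.
States satisfying airborne: {Land, Ground}.
States satisfying E[airborne → ¬gps U airborne]: {Hover, Arming, Land, Ground}.

{Hover, Arming, Land, Ground}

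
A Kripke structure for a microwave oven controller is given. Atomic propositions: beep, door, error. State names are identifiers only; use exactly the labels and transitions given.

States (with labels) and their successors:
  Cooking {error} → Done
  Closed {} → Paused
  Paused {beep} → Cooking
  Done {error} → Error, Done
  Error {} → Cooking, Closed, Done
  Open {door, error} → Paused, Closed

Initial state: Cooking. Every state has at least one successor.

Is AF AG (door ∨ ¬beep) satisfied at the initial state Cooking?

Does not hold

States satisfying AG (door ∨ ¬beep): ∅.
States satisfying AF AG (door ∨ ¬beep): ∅.
There is a path from Cooking along which AG (door ∨ ¬beep) never holds.
Cooking ∉ Sat(AF AG (door ∨ ¬beep)).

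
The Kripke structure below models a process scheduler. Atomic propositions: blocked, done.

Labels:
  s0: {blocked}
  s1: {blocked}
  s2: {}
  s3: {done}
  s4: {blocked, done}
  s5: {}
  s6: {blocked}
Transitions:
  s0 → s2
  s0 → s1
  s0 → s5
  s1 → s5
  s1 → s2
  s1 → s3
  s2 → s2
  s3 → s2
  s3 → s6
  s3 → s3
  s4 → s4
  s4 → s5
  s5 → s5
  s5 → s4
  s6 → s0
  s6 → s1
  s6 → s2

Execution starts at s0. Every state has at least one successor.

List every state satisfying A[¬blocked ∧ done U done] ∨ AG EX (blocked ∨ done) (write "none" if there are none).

{s3, s4, s5}

States satisfying ¬blocked ∧ done: {s3}.
States satisfying done: {s3, s4}.
States satisfying A[¬blocked ∧ done U done]: {s3, s4}.
States satisfying EX (blocked ∨ done): {s0, s1, s3, s4, s5, s6}.
States satisfying AG EX (blocked ∨ done): {s4, s5}.
States satisfying A[¬blocked ∧ done U done] ∨ AG EX (blocked ∨ done): {s3, s4, s5}.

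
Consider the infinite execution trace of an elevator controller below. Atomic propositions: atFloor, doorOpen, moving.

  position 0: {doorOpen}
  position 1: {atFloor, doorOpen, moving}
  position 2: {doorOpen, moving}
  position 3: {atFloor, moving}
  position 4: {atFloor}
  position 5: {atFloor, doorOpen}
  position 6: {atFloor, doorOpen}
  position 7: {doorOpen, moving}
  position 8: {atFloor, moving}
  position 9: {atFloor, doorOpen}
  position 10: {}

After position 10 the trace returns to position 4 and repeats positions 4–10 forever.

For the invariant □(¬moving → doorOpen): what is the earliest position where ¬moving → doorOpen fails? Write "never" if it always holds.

4

Check ¬moving → doorOpen at each position in order: 0 ✓, 1 ✓, 2 ✓, 3 ✓.
At position 4 the labels are {atFloor}, so ¬moving → doorOpen is false there. This is the first violation.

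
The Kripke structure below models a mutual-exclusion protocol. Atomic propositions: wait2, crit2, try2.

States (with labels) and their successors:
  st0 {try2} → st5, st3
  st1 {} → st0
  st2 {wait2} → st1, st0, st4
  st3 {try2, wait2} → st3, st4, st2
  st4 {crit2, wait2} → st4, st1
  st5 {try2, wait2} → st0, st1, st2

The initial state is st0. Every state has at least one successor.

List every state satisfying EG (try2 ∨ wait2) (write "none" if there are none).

{st0, st2, st3, st4, st5}

States satisfying try2 ∨ wait2: {st0, st2, st3, st4, st5}.
States satisfying EG (try2 ∨ wait2): {st0, st2, st3, st4, st5}.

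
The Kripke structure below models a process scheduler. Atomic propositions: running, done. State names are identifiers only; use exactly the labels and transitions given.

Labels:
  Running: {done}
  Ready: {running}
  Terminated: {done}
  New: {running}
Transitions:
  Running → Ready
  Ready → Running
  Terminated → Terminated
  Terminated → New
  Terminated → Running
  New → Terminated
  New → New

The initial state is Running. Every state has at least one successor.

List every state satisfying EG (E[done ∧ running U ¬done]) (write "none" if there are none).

States satisfying E[done ∧ running U ¬done]: {Ready, New}.
States satisfying EG (E[done ∧ running U ¬done]): {New}.

{New}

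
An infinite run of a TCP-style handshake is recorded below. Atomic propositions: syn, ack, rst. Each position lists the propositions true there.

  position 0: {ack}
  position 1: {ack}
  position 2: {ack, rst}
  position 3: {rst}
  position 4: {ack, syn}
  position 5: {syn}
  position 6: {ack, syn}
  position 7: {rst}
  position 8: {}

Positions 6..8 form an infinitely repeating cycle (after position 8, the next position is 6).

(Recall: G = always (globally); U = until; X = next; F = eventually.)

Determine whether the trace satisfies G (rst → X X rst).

rst → X X rst must hold at every position from 0 onward. It fails at position 2, so G (rst → X X rst) is false.
Positions where rst holds: 2, 3, 7.
Check X X rst at each: 2→fails, 3→fails, 7→fails.

Violated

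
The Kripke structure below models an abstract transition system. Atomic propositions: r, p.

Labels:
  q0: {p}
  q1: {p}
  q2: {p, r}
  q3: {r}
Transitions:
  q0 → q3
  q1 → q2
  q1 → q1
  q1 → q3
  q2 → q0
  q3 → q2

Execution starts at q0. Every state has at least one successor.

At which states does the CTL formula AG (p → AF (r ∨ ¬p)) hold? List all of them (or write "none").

{q0, q2, q3}

States satisfying p → AF (r ∨ ¬p): {q0, q2, q3}.
States satisfying AG (p → AF (r ∨ ¬p)): {q0, q2, q3}.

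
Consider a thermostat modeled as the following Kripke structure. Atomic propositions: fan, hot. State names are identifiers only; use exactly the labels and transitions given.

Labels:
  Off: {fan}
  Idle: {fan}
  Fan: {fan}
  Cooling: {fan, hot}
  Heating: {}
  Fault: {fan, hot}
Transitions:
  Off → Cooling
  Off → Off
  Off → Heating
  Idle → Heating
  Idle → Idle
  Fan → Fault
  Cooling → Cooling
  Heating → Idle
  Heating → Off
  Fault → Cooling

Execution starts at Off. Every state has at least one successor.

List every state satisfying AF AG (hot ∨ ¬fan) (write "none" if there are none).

States satisfying AG (hot ∨ ¬fan): {Cooling, Fault}.
States satisfying AF AG (hot ∨ ¬fan): {Fan, Cooling, Fault}.

{Fan, Cooling, Fault}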